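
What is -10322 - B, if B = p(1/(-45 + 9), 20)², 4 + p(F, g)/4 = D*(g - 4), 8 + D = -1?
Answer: -360786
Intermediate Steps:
D = -9 (D = -8 - 1 = -9)
p(F, g) = 128 - 36*g (p(F, g) = -16 + 4*(-9*(g - 4)) = -16 + 4*(-9*(-4 + g)) = -16 + 4*(36 - 9*g) = -16 + (144 - 36*g) = 128 - 36*g)
B = 350464 (B = (128 - 36*20)² = (128 - 720)² = (-592)² = 350464)
-10322 - B = -10322 - 1*350464 = -10322 - 350464 = -360786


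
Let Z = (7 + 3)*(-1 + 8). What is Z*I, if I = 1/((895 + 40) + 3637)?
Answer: 35/2286 ≈ 0.015311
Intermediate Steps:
I = 1/4572 (I = 1/(935 + 3637) = 1/4572 ≈ 0.00021872)
Z = 70 (Z = 10*7 = 70)
Z*I = 70*(1/4572) = 35/2286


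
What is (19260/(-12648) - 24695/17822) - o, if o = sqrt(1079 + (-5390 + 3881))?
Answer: -13658210/4696097 - I*sqrt(430) ≈ -2.9084 - 20.736*I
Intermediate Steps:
o = I*sqrt(430) (o = sqrt(1079 - 1509) = sqrt(-430) = I*sqrt(430) ≈ 20.736*I)
(19260/(-12648) - 24695/17822) - o = (19260/(-12648) - 24695/17822) - I*sqrt(430) = (19260*(-1/12648) - 24695*1/17822) - I*sqrt(430) = (-1605/1054 - 24695/17822) - I*sqrt(430) = -13658210/4696097 - I*sqrt(430)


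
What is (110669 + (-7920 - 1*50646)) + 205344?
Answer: 257447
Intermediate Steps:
(110669 + (-7920 - 1*50646)) + 205344 = (110669 + (-7920 - 50646)) + 205344 = (110669 - 58566) + 205344 = 52103 + 205344 = 257447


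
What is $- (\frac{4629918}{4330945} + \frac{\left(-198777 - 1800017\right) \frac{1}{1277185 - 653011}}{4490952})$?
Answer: $- \frac{6489139364607260267}{6070112781959218680} \approx -1.069$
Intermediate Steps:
$- (\frac{4629918}{4330945} + \frac{\left(-198777 - 1800017\right) \frac{1}{1277185 - 653011}}{4490952}) = - (4629918 \cdot \frac{1}{4330945} + - \frac{1998794}{624174} \cdot \frac{1}{4490952}) = - (\frac{4629918}{4330945} + \left(-1998794\right) \frac{1}{624174} \cdot \frac{1}{4490952}) = - (\frac{4629918}{4330945} - \frac{999397}{1401567736824}) = \left(-1\right) \frac{6489139364607260267}{6070112781959218680} = - \frac{6489139364607260267}{6070112781959218680}$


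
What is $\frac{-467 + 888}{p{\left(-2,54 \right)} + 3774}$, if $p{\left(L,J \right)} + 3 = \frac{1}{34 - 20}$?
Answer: $\frac{5894}{52795} \approx 0.11164$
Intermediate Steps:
$p{\left(L,J \right)} = - \frac{41}{14}$ ($p{\left(L,J \right)} = -3 + \frac{1}{34 - 20} = -3 + \frac{1}{14} = - \frac{41}{14}$)
$\frac{-467 + 888}{p{\left(-2,54 \right)} + 3774} = \frac{-467 + 888}{- \frac{41}{14} + 3774} = \frac{421}{\frac{52795}{14}} = 421 \cdot \frac{14}{52795} = \frac{5894}{52795}$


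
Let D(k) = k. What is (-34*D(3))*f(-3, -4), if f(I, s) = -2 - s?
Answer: -204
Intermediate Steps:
(-34*D(3))*f(-3, -4) = (-34*3)*(-2 - 1*(-4)) = -102*(-2 + 4) = -102*2 = -204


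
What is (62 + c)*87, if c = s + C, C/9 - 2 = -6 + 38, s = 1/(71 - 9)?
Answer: 1985079/62 ≈ 32017.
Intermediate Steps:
s = 1/62 ≈ 0.016129
C = 306 (C = 18 + 9*(-6 + 38) = 18 + 9*32 = 18 + 288 = 306)
c = 18973/62 (c = 1/62 + 306 = 18973/62 ≈ 306.02)
(62 + c)*87 = (62 + 18973/62)*87 = (22817/62)*87 = 1985079/62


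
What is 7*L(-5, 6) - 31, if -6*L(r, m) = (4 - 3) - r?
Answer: -38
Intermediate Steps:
L(r, m) = -⅙ + r/6 (L(r, m) = -((4 - 3) - r)/6 = -(1 - r)/6 = -⅙ + r/6)
7*L(-5, 6) - 31 = 7*(-⅙ + (⅙)*(-5)) - 31 = 7*(-⅙ - ⅚) - 31 = 7*(-1) - 31 = -7 - 31 = -38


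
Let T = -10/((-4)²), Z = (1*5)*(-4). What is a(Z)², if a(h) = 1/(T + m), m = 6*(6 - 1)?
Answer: 64/55225 ≈ 0.0011589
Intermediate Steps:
m = 30 (m = 6*5 = 30)
Z = -20 (Z = 5*(-4) = -20)
T = -5/8 (T = -10/16 = -10*1/16 = -5/8 ≈ -0.62500)
a(h) = 8/235 (a(h) = 1/(-5/8 + 30) = 1/(235/8) = 8/235)
a(Z)² = (8/235)² = 64/55225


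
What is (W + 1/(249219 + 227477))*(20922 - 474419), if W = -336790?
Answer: 6618848322604453/43336 ≈ 1.5273e+11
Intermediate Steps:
(W + 1/(249219 + 227477))*(20922 - 474419) = (-336790 + 1/(249219 + 227477))*(20922 - 474419) = (-336790 + 1/476696)*(-453497) = -160546445839/476696*(-453497) = 6618848322604453/43336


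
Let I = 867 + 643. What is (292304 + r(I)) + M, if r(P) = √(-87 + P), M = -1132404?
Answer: -840100 + √1423 ≈ -8.4006e+5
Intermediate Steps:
I = 1510
(292304 + r(I)) + M = (292304 + √(-87 + 1510)) - 1132404 = (292304 + √1423) - 1132404 = -840100 + √1423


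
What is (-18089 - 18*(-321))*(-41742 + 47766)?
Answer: -74161464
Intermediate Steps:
(-18089 - 18*(-321))*(-41742 + 47766) = (-18089 + 5778)*6024 = -12311*6024 = -74161464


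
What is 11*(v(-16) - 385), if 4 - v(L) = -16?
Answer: -4015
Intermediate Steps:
v(L) = 20 (v(L) = 4 - 1*(-16) = 4 + 16 = 20)
11*(v(-16) - 385) = 11*(20 - 385) = 11*(-365) = -4015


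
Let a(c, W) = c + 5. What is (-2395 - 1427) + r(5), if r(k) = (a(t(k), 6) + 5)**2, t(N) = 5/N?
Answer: -3701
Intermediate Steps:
a(c, W) = 5 + c
r(k) = (10 + 5/k)**2 (r(k) = ((5 + 5/k) + 5)**2 = (10 + 5/k)**2)
(-2395 - 1427) + r(5) = (-2395 - 1427) + 25*(1 + 2*5)**2/5**2 = -3822 + 25*(1/25)*(1 + 10)**2 = -3822 + 25*(1/25)*11**2 = -3822 + 25*(1/25)*121 = -3822 + 121 = -3701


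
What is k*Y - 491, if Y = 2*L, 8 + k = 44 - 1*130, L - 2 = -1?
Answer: -679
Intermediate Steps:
L = 1 (L = 2 - 1 = 1)
k = -94 (k = -8 + (44 - 1*130) = -8 + (44 - 130) = -8 - 86 = -94)
Y = 2 (Y = 2*1 = 2)
k*Y - 491 = -94*2 - 491 = -188 - 491 = -679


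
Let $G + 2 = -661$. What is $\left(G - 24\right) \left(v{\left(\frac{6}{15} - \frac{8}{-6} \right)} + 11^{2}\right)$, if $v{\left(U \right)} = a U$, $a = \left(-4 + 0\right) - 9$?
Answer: $- \frac{338233}{5} \approx -67647.0$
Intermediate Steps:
$G = -663$ ($G = -2 - 661 = -663$)
$a = -13$ ($a = -4 - 9 = -13$)
$v{\left(U \right)} = - 13 U$
$\left(G - 24\right) \left(v{\left(\frac{6}{15} - \frac{8}{-6} \right)} + 11^{2}\right) = \left(-663 - 24\right) \left(- 13 \left(\frac{6}{15} - \frac{8}{-6}\right) + 11^{2}\right) = - 687 \left(- 13 \left(6 \cdot \frac{1}{15} - - \frac{4}{3}\right) + 121\right) = - 687 \left(- 13 \left(\frac{2}{5} + \frac{4}{3}\right) + 121\right) = - 687 \left(\left(-13\right) \frac{26}{15} + 121\right) = - 687 \left(- \frac{338}{15} + 121\right) = \left(-687\right) \frac{1477}{15} = - \frac{338233}{5}$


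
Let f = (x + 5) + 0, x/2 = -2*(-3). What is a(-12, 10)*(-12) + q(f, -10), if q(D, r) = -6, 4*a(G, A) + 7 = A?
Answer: -15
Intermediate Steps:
a(G, A) = -7/4 + A/4
x = 12 (x = 2*(-2*(-3)) = 2*6 = 12)
f = 17 (f = (12 + 5) + 0 = 17 + 0 = 17)
a(-12, 10)*(-12) + q(f, -10) = (-7/4 + (¼)*10)*(-12) - 6 = (-7/4 + 5/2)*(-12) - 6 = (¾)*(-12) - 6 = -9 - 6 = -15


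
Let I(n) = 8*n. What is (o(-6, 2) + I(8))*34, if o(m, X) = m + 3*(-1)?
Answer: 1870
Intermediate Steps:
o(m, X) = -3 + m (o(m, X) = m - 3 = -3 + m)
(o(-6, 2) + I(8))*34 = ((-3 - 6) + 8*8)*34 = (-9 + 64)*34 = 55*34 = 1870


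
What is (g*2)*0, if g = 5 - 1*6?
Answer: 0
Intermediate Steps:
g = -1 (g = 5 - 6 = -1)
(g*2)*0 = -1*2*0 = -2*0 = 0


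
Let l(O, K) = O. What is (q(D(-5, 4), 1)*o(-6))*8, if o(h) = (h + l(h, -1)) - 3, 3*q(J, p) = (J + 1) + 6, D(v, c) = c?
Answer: -440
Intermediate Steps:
q(J, p) = 7/3 + J/3 (q(J, p) = ((J + 1) + 6)/3 = ((1 + J) + 6)/3 = (7 + J)/3 = 7/3 + J/3)
o(h) = -3 + 2*h (o(h) = (h + h) - 3 = 2*h - 3 = -3 + 2*h)
(q(D(-5, 4), 1)*o(-6))*8 = ((7/3 + (⅓)*4)*(-3 + 2*(-6)))*8 = ((7/3 + 4/3)*(-3 - 12))*8 = ((11/3)*(-15))*8 = -55*8 = -440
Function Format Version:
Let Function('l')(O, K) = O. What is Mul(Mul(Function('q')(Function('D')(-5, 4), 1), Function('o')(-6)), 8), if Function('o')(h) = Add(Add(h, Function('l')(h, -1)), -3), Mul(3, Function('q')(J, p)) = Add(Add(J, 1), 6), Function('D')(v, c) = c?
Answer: -440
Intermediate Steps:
Function('q')(J, p) = Add(Rational(7, 3), Mul(Rational(1, 3), J)) (Function('q')(J, p) = Mul(Rational(1, 3), Add(Add(J, 1), 6)) = Mul(Rational(1, 3), Add(Add(1, J), 6)) = Mul(Rational(1, 3), Add(7, J)) = Add(Rational(7, 3), Mul(Rational(1, 3), J)))
Function('o')(h) = Add(-3, Mul(2, h)) (Function('o')(h) = Add(Add(h, h), -3) = Add(Mul(2, h), -3) = Add(-3, Mul(2, h)))
Mul(Mul(Function('q')(Function('D')(-5, 4), 1), Function('o')(-6)), 8) = Mul(Mul(Add(Rational(7, 3), Mul(Rational(1, 3), 4)), Add(-3, Mul(2, -6))), 8) = Mul(Mul(Add(Rational(7, 3), Rational(4, 3)), Add(-3, -12)), 8) = Mul(Mul(Rational(11, 3), -15), 8) = Mul(-55, 8) = -440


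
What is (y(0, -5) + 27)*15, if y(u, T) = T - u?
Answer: 330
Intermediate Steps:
(y(0, -5) + 27)*15 = ((-5 - 1*0) + 27)*15 = ((-5 + 0) + 27)*15 = (-5 + 27)*15 = 22*15 = 330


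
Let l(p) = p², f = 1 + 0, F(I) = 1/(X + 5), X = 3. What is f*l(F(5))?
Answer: 1/64 ≈ 0.015625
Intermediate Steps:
F(I) = ⅛ (F(I) = 1/(3 + 5) = 1/8 = ⅛)
f = 1
f*l(F(5)) = 1*(⅛)² = 1*(1/64) = 1/64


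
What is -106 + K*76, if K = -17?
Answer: -1398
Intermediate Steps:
-106 + K*76 = -106 - 17*76 = -106 - 1292 = -1398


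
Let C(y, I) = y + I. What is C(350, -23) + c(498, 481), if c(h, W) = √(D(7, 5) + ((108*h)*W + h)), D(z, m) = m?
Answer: 327 + √25870607 ≈ 5413.3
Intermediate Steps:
C(y, I) = I + y
c(h, W) = √(5 + h + 108*W*h) (c(h, W) = √(5 + ((108*h)*W + h)) = √(5 + (108*W*h + h)) = √(5 + (h + 108*W*h)) = √(5 + h + 108*W*h))
C(350, -23) + c(498, 481) = (-23 + 350) + √(5 + 498 + 108*481*498) = 327 + √(5 + 498 + 25870104) = 327 + √25870607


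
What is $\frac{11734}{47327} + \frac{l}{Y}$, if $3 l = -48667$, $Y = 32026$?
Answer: $- \frac{1175883857}{4547083506} \approx -0.2586$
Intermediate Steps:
$l = - \frac{48667}{3}$ ($l = \frac{1}{3} \left(-48667\right) = - \frac{48667}{3} \approx -16222.0$)
$\frac{11734}{47327} + \frac{l}{Y} = \frac{11734}{47327} - \frac{48667}{3 \cdot 32026} = 11734 \cdot \frac{1}{47327} - \frac{48667}{96078} = \frac{11734}{47327} - \frac{48667}{96078} = - \frac{1175883857}{4547083506}$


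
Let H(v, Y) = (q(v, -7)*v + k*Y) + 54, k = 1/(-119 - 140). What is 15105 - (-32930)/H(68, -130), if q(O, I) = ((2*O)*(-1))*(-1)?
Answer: 18200865205/1204674 ≈ 15109.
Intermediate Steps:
k = -1/259 (k = 1/(-259) = -1/259 ≈ -0.0038610)
q(O, I) = 2*O (q(O, I) = -2*O*(-1) = 2*O)
H(v, Y) = 54 + 2*v² - Y/259 (H(v, Y) = ((2*v)*v - Y/259) + 54 = (2*v² - Y/259) + 54 = 54 + 2*v² - Y/259)
15105 - (-32930)/H(68, -130) = 15105 - (-32930)/(54 + 2*68² - 1/259*(-130)) = 15105 - (-32930)/(54 + 2*4624 + 130/259) = 15105 - (-32930)/(54 + 9248 + 130/259) = 15105 - (-32930)/2409348/259 = 15105 - (-32930)*259/2409348 = 15105 - 1*(-4264435/1204674) = 15105 + 4264435/1204674 = 18200865205/1204674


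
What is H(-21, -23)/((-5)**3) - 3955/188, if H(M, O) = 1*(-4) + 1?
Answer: -493811/23500 ≈ -21.013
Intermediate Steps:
H(M, O) = -3 (H(M, O) = -4 + 1 = -3)
H(-21, -23)/((-5)**3) - 3955/188 = -3/((-5)**3) - 3955/188 = -3/(-125) - 3955*1/188 = -3*(-1/125) - 3955/188 = 3/125 - 3955/188 = -493811/23500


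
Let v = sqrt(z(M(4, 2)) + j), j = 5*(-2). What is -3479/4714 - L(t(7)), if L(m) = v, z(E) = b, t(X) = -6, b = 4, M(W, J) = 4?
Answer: -3479/4714 - I*sqrt(6) ≈ -0.73801 - 2.4495*I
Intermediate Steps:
j = -10
z(E) = 4
v = I*sqrt(6) (v = sqrt(4 - 10) = sqrt(-6) = I*sqrt(6) ≈ 2.4495*I)
L(m) = I*sqrt(6)
-3479/4714 - L(t(7)) = -3479/4714 - I*sqrt(6)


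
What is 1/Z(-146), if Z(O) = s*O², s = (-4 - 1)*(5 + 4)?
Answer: -1/959220 ≈ -1.0425e-6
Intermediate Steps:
s = -45 (s = -5*9 = -45)
Z(O) = -45*O²
1/Z(-146) = 1/(-45*(-146)²) = 1/(-45*21316) = 1/(-959220) = -1/959220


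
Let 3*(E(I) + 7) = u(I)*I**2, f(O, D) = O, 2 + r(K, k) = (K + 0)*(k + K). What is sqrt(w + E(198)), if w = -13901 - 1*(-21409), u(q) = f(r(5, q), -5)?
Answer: sqrt(13245385) ≈ 3639.4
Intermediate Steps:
r(K, k) = -2 + K*(K + k) (r(K, k) = -2 + (K + 0)*(k + K) = -2 + K*(K + k))
u(q) = 23 + 5*q (u(q) = -2 + 5**2 + 5*q = -2 + 25 + 5*q = 23 + 5*q)
E(I) = -7 + I**2*(23 + 5*I)/3 (E(I) = -7 + ((23 + 5*I)*I**2)/3 = -7 + (I**2*(23 + 5*I))/3 = -7 + I**2*(23 + 5*I)/3)
w = 7508 (w = -13901 + 21409 = 7508)
sqrt(w + E(198)) = sqrt(7508 + (-7 + (1/3)*198**2*(23 + 5*198))) = sqrt(7508 + (-7 + (1/3)*39204*(23 + 990))) = sqrt(7508 + (-7 + (1/3)*39204*1013)) = sqrt(7508 + (-7 + 13237884)) = sqrt(7508 + 13237877) = sqrt(13245385)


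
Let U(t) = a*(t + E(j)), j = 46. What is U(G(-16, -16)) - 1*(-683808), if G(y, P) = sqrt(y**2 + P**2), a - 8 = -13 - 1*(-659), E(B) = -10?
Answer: 677268 + 10464*sqrt(2) ≈ 6.9207e+5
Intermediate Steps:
a = 654 (a = 8 + (-13 - 1*(-659)) = 8 + (-13 + 659) = 8 + 646 = 654)
G(y, P) = sqrt(P**2 + y**2)
U(t) = -6540 + 654*t (U(t) = 654*(t - 10) = 654*(-10 + t) = -6540 + 654*t)
U(G(-16, -16)) - 1*(-683808) = (-6540 + 654*sqrt((-16)**2 + (-16)**2)) - 1*(-683808) = (-6540 + 654*sqrt(256 + 256)) + 683808 = (-6540 + 654*sqrt(512)) + 683808 = (-6540 + 654*(16*sqrt(2))) + 683808 = (-6540 + 10464*sqrt(2)) + 683808 = 677268 + 10464*sqrt(2)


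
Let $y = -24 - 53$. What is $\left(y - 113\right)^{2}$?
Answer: $36100$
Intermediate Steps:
$y = -77$
$\left(y - 113\right)^{2} = \left(-77 - 113\right)^{2} = \left(-190\right)^{2} = 36100$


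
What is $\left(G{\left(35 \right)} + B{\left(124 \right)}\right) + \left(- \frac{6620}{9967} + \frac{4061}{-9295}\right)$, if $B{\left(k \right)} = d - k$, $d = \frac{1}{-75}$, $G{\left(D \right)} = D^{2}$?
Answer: $\frac{1528454859517}{1389648975} \approx 1099.9$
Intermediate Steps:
$d = - \frac{1}{75} \approx -0.013333$
$B{\left(k \right)} = - \frac{1}{75} - k$
$\left(G{\left(35 \right)} + B{\left(124 \right)}\right) + \left(- \frac{6620}{9967} + \frac{4061}{-9295}\right) = \left(35^{2} - \frac{9301}{75}\right) + \left(- \frac{6620}{9967} + \frac{4061}{-9295}\right) = \left(1225 - \frac{9301}{75}\right) + \left(\left(-6620\right) \frac{1}{9967} + 4061 \left(- \frac{1}{9295}\right)\right) = \left(1225 - \frac{9301}{75}\right) - \frac{102008887}{92643265} = \frac{82574}{75} - \frac{102008887}{92643265} = \frac{1528454859517}{1389648975}$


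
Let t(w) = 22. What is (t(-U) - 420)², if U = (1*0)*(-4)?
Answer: 158404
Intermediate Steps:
U = 0 (U = 0*(-4) = 0)
(t(-U) - 420)² = (22 - 420)² = (-398)² = 158404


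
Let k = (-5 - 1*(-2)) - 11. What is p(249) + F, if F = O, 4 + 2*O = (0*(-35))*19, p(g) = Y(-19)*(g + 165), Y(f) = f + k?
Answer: -13664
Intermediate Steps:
k = -14 (k = (-5 + 2) - 11 = -3 - 11 = -14)
Y(f) = -14 + f (Y(f) = f - 14 = -14 + f)
p(g) = -5445 - 33*g (p(g) = (-14 - 19)*(g + 165) = -33*(165 + g) = -5445 - 33*g)
O = -2 (O = -2 + ((0*(-35))*19)/2 = -2 + (0*19)/2 = -2 + (½)*0 = -2 + 0 = -2)
F = -2
p(249) + F = (-5445 - 33*249) - 2 = (-5445 - 8217) - 2 = -13662 - 2 = -13664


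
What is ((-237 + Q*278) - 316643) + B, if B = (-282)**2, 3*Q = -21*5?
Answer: -247086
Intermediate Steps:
Q = -35 (Q = (-21*5)/3 = (1/3)*(-105) = -35)
B = 79524
((-237 + Q*278) - 316643) + B = ((-237 - 35*278) - 316643) + 79524 = ((-237 - 9730) - 316643) + 79524 = (-9967 - 316643) + 79524 = -326610 + 79524 = -247086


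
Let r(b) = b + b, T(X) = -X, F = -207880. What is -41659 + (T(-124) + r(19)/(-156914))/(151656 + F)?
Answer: -26252112779023/630166624 ≈ -41659.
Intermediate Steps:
r(b) = 2*b
-41659 + (T(-124) + r(19)/(-156914))/(151656 + F) = -41659 + (-1*(-124) + (2*19)/(-156914))/(151656 - 207880) = -41659 + (124 + 38*(-1/156914))/(-56224) = -41659 + (124 - 19/78457)*(-1/56224) = -41659 + (9728649/78457)*(-1/56224) = -41659 - 1389807/630166624 = -26252112779023/630166624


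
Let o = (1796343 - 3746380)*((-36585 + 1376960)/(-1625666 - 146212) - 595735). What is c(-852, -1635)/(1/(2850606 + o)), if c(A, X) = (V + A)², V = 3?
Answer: 494567446323143618758851/590626 ≈ 8.3736e+17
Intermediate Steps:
c(A, X) = (3 + A)²
o = 2058402663504736085/1771878 (o = -1950037*(1340375/(-1771878) - 595735) = -1950037*(1340375*(-1/1771878) - 595735) = -1950037*(-1340375/1771878 - 595735) = -1950037*(-1055571080705/1771878) = 2058402663504736085/1771878 ≈ 1.1617e+12)
c(-852, -1635)/(1/(2850606 + o)) = (3 - 852)²/(1/(2850606 + 2058402663504736085/1771878)) = (-849)²/(1/(2058407714430794153/1771878)) = 720801/(1771878/2058407714430794153) = 720801*(2058407714430794153/1771878) = 494567446323143618758851/590626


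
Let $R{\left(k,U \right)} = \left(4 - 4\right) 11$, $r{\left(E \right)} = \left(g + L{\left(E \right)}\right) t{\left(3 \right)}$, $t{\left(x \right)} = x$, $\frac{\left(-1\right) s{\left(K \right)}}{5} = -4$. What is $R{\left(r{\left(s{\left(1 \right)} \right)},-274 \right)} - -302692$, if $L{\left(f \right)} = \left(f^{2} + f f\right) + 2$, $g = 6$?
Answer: $302692$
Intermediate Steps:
$s{\left(K \right)} = 20$ ($s{\left(K \right)} = \left(-5\right) \left(-4\right) = 20$)
$L{\left(f \right)} = 2 + 2 f^{2}$ ($L{\left(f \right)} = \left(f^{2} + f^{2}\right) + 2 = 2 f^{2} + 2 = 2 + 2 f^{2}$)
$r{\left(E \right)} = 24 + 6 E^{2}$ ($r{\left(E \right)} = \left(6 + \left(2 + 2 E^{2}\right)\right) 3 = \left(8 + 2 E^{2}\right) 3 = 24 + 6 E^{2}$)
$R{\left(k,U \right)} = 0$ ($R{\left(k,U \right)} = 0 \cdot 11 = 0$)
$R{\left(r{\left(s{\left(1 \right)} \right)},-274 \right)} - -302692 = 0 - -302692 = 0 + 302692 = 302692$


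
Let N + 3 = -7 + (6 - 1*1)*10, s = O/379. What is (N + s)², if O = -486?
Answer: 215326276/143641 ≈ 1499.1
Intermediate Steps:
s = -486/379 ≈ -1.2823
N = 40 (N = -3 + (-7 + (6 - 1*1)*10) = -3 + (-7 + (6 - 1)*10) = -3 + (-7 + 5*10) = -3 + (-7 + 50) = -3 + 43 = 40)
(N + s)² = (40 - 486/379)² = (14674/379)² = 215326276/143641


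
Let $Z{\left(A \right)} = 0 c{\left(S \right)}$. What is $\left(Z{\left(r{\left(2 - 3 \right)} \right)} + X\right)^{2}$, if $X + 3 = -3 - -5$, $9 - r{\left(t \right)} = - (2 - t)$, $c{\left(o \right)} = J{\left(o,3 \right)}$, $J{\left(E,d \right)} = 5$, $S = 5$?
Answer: $1$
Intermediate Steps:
$c{\left(o \right)} = 5$
$r{\left(t \right)} = 11 - t$ ($r{\left(t \right)} = 9 - - (2 - t) = 9 - \left(-2 + t\right) = 11 - t$)
$X = -1$ ($X = -3 - -2 = -3 + \left(-3 + 5\right) = -3 + 2 = -1$)
$Z{\left(A \right)} = 0$ ($Z{\left(A \right)} = 0 \cdot 5 = 0$)
$\left(Z{\left(r{\left(2 - 3 \right)} \right)} + X\right)^{2} = \left(0 - 1\right)^{2} = \left(-1\right)^{2} = 1$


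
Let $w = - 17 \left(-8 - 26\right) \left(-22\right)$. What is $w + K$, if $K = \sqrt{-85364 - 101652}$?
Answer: $-12716 + 2 i \sqrt{46754} \approx -12716.0 + 432.45 i$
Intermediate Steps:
$K = 2 i \sqrt{46754}$ ($K = \sqrt{-187016} = 2 i \sqrt{46754} \approx 432.45 i$)
$w = -12716$ ($w = - 17 \left(-8 - 26\right) \left(-22\right) = \left(-17\right) \left(-34\right) \left(-22\right) = 578 \left(-22\right) = -12716$)
$w + K = -12716 + 2 i \sqrt{46754}$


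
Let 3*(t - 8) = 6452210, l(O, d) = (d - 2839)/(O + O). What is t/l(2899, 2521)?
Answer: -18705026366/477 ≈ -3.9214e+7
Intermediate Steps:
l(O, d) = (-2839 + d)/(2*O) (l(O, d) = (-2839 + d)/((2*O)) = (-2839 + d)*(1/(2*O)) = (-2839 + d)/(2*O))
t = 6452234/3 (t = 8 + (⅓)*6452210 = 8 + 6452210/3 = 6452234/3 ≈ 2.1507e+6)
t/l(2899, 2521) = 6452234/(3*(((½)*(-2839 + 2521)/2899))) = 6452234/(3*(((½)*(1/2899)*(-318)))) = 6452234/(3*(-159/2899)) = (6452234/3)*(-2899/159) = -18705026366/477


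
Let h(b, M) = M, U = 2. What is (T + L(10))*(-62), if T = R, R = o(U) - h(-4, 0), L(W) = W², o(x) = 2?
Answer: -6324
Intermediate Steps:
R = 2 (R = 2 - 1*0 = 2 + 0 = 2)
T = 2
(T + L(10))*(-62) = (2 + 10²)*(-62) = (2 + 100)*(-62) = 102*(-62) = -6324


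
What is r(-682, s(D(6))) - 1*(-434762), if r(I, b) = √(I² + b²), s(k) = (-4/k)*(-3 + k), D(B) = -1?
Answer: 434762 + 2*√116345 ≈ 4.3544e+5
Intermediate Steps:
s(k) = -4*(-3 + k)/k
r(-682, s(D(6))) - 1*(-434762) = √((-682)² + (-4 + 12/(-1))²) - 1*(-434762) = √(465124 + (-4 + 12*(-1))²) + 434762 = √(465124 + (-4 - 12)²) + 434762 = √(465124 + (-16)²) + 434762 = √(465124 + 256) + 434762 = √465380 + 434762 = 2*√116345 + 434762 = 434762 + 2*√116345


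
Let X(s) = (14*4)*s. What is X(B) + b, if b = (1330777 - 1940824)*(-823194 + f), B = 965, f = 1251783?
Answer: -261459379643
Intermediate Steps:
b = -261459433683 (b = (1330777 - 1940824)*(-823194 + 1251783) = -610047*428589 = -261459433683)
X(s) = 56*s
X(B) + b = 56*965 - 261459433683 = 54040 - 261459433683 = -261459379643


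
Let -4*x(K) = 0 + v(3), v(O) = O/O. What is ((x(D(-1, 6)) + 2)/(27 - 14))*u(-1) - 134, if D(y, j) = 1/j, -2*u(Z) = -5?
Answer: -13901/104 ≈ -133.66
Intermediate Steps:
v(O) = 1
u(Z) = 5/2 (u(Z) = -½*(-5) = 5/2)
x(K) = -¼ (x(K) = -(0 + 1)/4 = -¼*1 = -¼)
((x(D(-1, 6)) + 2)/(27 - 14))*u(-1) - 134 = ((-¼ + 2)/(27 - 14))*(5/2) - 134 = ((7/4)/13)*(5/2) - 134 = ((7/4)*(1/13))*(5/2) - 134 = (7/52)*(5/2) - 134 = 35/104 - 134 = -13901/104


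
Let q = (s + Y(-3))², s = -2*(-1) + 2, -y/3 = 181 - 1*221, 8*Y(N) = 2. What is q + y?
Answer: 2209/16 ≈ 138.06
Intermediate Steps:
Y(N) = ¼ (Y(N) = (⅛)*2 = ¼)
y = 120 (y = -3*(181 - 1*221) = -3*(181 - 221) = -3*(-40) = 120)
s = 4 (s = 2 + 2 = 4)
q = 289/16 (q = (4 + ¼)² = (17/4)² = 289/16 ≈ 18.063)
q + y = 289/16 + 120 = 2209/16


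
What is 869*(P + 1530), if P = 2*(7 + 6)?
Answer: 1352164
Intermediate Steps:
P = 26 (P = 2*13 = 26)
869*(P + 1530) = 869*(26 + 1530) = 869*1556 = 1352164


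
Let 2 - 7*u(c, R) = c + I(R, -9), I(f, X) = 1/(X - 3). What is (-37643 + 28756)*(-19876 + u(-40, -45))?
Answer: 14833105073/84 ≈ 1.7658e+8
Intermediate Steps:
I(f, X) = 1/(-3 + X)
u(c, R) = 25/84 - c/7 (u(c, R) = 2/7 - (c + 1/(-3 - 9))/7 = 2/7 - (c + 1/(-12))/7 = 2/7 - (c - 1/12)/7 = 2/7 - (-1/12 + c)/7 = 2/7 + (1/84 - c/7) = 25/84 - c/7)
(-37643 + 28756)*(-19876 + u(-40, -45)) = (-37643 + 28756)*(-19876 + (25/84 - 1/7*(-40))) = -8887*(-19876 + (25/84 + 40/7)) = -8887*(-19876 + 505/84) = -8887*(-1669079/84) = 14833105073/84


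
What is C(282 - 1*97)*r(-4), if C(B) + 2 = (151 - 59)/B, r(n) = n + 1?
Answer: 834/185 ≈ 4.5081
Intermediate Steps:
r(n) = 1 + n
C(B) = -2 + 92/B (C(B) = -2 + (151 - 59)/B = -2 + 92/B)
C(282 - 1*97)*r(-4) = (-2 + 92/(282 - 1*97))*(1 - 4) = (-2 + 92/(282 - 97))*(-3) = (-2 + 92/185)*(-3) = -278/185*(-3) = 834/185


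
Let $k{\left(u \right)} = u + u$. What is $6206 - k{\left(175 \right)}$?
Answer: $5856$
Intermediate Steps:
$k{\left(u \right)} = 2 u$
$6206 - k{\left(175 \right)} = 6206 - 2 \cdot 175 = 6206 - 350 = 5856$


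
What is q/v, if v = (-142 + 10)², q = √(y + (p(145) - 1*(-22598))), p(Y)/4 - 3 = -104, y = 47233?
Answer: √69427/17424 ≈ 0.015122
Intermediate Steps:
p(Y) = -404 (p(Y) = 12 + 4*(-104) = 12 - 416 = -404)
q = √69427 (q = √(47233 + (-404 - 1*(-22598))) = √(47233 + (-404 + 22598)) = √(47233 + 22194) = √69427 ≈ 263.49)
v = 17424 (v = (-132)² = 17424)
q/v = √69427/17424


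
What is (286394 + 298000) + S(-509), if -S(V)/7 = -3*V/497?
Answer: 41490447/71 ≈ 5.8437e+5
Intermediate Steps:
S(V) = 3*V/71 (S(V) = -7*(-3*V)/497 = -(-3)*V/71 = 3*V/71)
(286394 + 298000) + S(-509) = (286394 + 298000) + (3/71)*(-509) = 584394 - 1527/71 = 41490447/71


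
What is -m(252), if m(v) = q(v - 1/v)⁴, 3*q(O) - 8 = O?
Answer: -18427611221478688321/326653399296 ≈ -5.6413e+7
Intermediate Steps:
q(O) = 8/3 + O/3
m(v) = (8/3 - 1/(3*v) + v/3)⁴ (m(v) = (8/3 + (v - 1/v)/3)⁴ = (8/3 + (-1/(3*v) + v/3))⁴ = (8/3 - 1/(3*v) + v/3)⁴)
-m(252) = -(-1 + 252² + 8*252)⁴/(81*252⁴) = -(-1 + 63504 + 2016)⁴/(81*4032758016) = -65519⁴/(81*4032758016) = -18427611221478688321/(81*4032758016) = -1*18427611221478688321/326653399296 = -18427611221478688321/326653399296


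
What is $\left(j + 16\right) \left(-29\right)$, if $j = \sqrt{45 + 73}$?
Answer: $-464 - 29 \sqrt{118} \approx -779.02$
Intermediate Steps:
$j = \sqrt{118} \approx 10.863$
$\left(j + 16\right) \left(-29\right) = \left(\sqrt{118} + 16\right) \left(-29\right) = \left(16 + \sqrt{118}\right) \left(-29\right) = -464 - 29 \sqrt{118}$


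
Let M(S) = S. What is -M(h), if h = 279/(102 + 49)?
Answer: -279/151 ≈ -1.8477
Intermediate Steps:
h = 279/151 ≈ 1.8477
-M(h) = -1*279/151 = -279/151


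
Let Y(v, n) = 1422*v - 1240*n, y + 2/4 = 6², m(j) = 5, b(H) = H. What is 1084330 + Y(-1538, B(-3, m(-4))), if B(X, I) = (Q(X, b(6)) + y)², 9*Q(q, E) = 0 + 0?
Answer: -2665416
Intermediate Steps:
Q(q, E) = 0 (Q(q, E) = (0 + 0)/9 = (⅑)*0 = 0)
y = 71/2 (y = -½ + 6² = -½ + 36 = 71/2 ≈ 35.500)
B(X, I) = 5041/4 (B(X, I) = (0 + 71/2)² = (71/2)² = 5041/4)
Y(v, n) = -1240*n + 1422*v
1084330 + Y(-1538, B(-3, m(-4))) = 1084330 + (-1240*5041/4 + 1422*(-1538)) = 1084330 + (-1562710 - 2187036) = 1084330 - 3749746 = -2665416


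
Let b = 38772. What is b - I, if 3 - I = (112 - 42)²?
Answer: 43669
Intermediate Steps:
I = -4897 (I = 3 - (112 - 42)² = 3 - 1*70² = 3 - 1*4900 = 3 - 4900 = -4897)
b - I = 38772 - 1*(-4897) = 38772 + 4897 = 43669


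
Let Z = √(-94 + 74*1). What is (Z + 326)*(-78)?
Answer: -25428 - 156*I*√5 ≈ -25428.0 - 348.83*I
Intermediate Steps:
Z = 2*I*√5 (Z = √(-94 + 74) = √(-20) = 2*I*√5 ≈ 4.4721*I)
(Z + 326)*(-78) = (2*I*√5 + 326)*(-78) = (326 + 2*I*√5)*(-78) = -25428 - 156*I*√5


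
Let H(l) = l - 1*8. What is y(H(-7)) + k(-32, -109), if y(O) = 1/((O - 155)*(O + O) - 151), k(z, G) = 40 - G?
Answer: 737402/4949 ≈ 149.00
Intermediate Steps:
H(l) = -8 + l (H(l) = l - 8 = -8 + l)
y(O) = 1/(-151 + 2*O*(-155 + O)) (y(O) = 1/((-155 + O)*(2*O) - 151) = 1/(2*O*(-155 + O) - 151) = 1/(-151 + 2*O*(-155 + O)))
y(H(-7)) + k(-32, -109) = 1/(-151 - 310*(-8 - 7) + 2*(-8 - 7)²) + (40 - 1*(-109)) = 1/(-151 - 310*(-15) + 2*(-15)²) + (40 + 109) = 1/(-151 + 4650 + 2*225) + 149 = 1/(-151 + 4650 + 450) + 149 = 1/4949 + 149 = 737402/4949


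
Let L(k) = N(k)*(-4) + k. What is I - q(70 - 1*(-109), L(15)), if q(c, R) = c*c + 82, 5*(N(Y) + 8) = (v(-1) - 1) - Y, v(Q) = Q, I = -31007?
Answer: -63130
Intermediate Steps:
N(Y) = -42/5 - Y/5 (N(Y) = -8 + ((-1 - 1) - Y)/5 = -8 + (-2 - Y)/5 = -8 + (-2/5 - Y/5) = -42/5 - Y/5)
L(k) = 168/5 + 9*k/5 (L(k) = (-42/5 - k/5)*(-4) + k = (168/5 + 4*k/5) + k = 168/5 + 9*k/5)
q(c, R) = 82 + c**2 (q(c, R) = c**2 + 82 = 82 + c**2)
I - q(70 - 1*(-109), L(15)) = -31007 - (82 + (70 - 1*(-109))**2) = -31007 - (82 + (70 + 109)**2) = -31007 - (82 + 179**2) = -31007 - (82 + 32041) = -31007 - 1*32123 = -31007 - 32123 = -63130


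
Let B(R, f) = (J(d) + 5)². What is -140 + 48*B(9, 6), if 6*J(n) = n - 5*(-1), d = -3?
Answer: 3676/3 ≈ 1225.3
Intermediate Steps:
J(n) = ⅚ + n/6 (J(n) = (n - 5*(-1))/6 = (n + 5)/6 = (5 + n)/6 = ⅚ + n/6)
B(R, f) = 256/9 (B(R, f) = ((⅚ + (⅙)*(-3)) + 5)² = ((⅚ - ½) + 5)² = (⅓ + 5)² = (16/3)² = 256/9)
-140 + 48*B(9, 6) = -140 + 48*(256/9) = -140 + 4096/3 = 3676/3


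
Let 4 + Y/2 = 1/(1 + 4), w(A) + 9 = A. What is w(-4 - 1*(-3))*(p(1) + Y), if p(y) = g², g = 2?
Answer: 36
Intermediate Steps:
w(A) = -9 + A
p(y) = 4 (p(y) = 2² = 4)
Y = -38/5 (Y = -8 + 2*(1/(1 + 4)) = -8 + 2*(1/5) = -8 + 2*(1*(⅕)) = -8 + 2*(⅕) = -8 + ⅖ = -38/5 ≈ -7.6000)
w(-4 - 1*(-3))*(p(1) + Y) = (-9 + (-4 - 1*(-3)))*(4 - 38/5) = (-9 + (-4 + 3))*(-18/5) = (-9 - 1)*(-18/5) = -10*(-18/5) = 36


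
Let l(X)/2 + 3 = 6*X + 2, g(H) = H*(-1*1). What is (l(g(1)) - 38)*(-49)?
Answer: 2548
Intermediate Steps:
g(H) = -H (g(H) = H*(-1) = -H)
l(X) = -2 + 12*X (l(X) = -6 + 2*(6*X + 2) = -6 + 2*(2 + 6*X) = -6 + (4 + 12*X) = -2 + 12*X)
(l(g(1)) - 38)*(-49) = ((-2 + 12*(-1*1)) - 38)*(-49) = ((-2 + 12*(-1)) - 38)*(-49) = ((-2 - 12) - 38)*(-49) = (-14 - 38)*(-49) = -52*(-49) = 2548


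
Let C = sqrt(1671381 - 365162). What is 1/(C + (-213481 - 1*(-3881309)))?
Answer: 3667828/13452960931365 - sqrt(1306219)/13452960931365 ≈ 2.7256e-7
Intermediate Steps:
C = sqrt(1306219) ≈ 1142.9
1/(C + (-213481 - 1*(-3881309))) = 1/(sqrt(1306219) + (-213481 - 1*(-3881309))) = 1/(sqrt(1306219) + (-213481 + 3881309)) = 1/(sqrt(1306219) + 3667828) = 1/(3667828 + sqrt(1306219))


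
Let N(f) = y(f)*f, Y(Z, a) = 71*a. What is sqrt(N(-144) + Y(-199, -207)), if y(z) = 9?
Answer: 3*I*sqrt(1777) ≈ 126.46*I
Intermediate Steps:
N(f) = 9*f
sqrt(N(-144) + Y(-199, -207)) = sqrt(9*(-144) + 71*(-207)) = sqrt(-1296 - 14697) = sqrt(-15993) = 3*I*sqrt(1777)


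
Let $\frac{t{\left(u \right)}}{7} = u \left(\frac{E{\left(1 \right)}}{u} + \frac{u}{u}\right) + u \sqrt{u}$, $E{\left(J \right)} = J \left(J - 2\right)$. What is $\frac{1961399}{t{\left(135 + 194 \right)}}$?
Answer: $- \frac{643338872}{248525935} + \frac{92185753 \sqrt{329}}{35503705} \approx 44.508$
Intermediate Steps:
$E{\left(J \right)} = J \left(-2 + J\right)$
$t{\left(u \right)} = 7 u^{\frac{3}{2}} + 7 u \left(1 - \frac{1}{u}\right)$ ($t{\left(u \right)} = 7 \left(u \left(\frac{1 \left(-2 + 1\right)}{u} + \frac{u}{u}\right) + u \sqrt{u}\right) = 7 \left(u \left(\frac{1 \left(-1\right)}{u} + 1\right) + u^{\frac{3}{2}}\right) = 7 \left(u \left(- \frac{1}{u} + 1\right) + u^{\frac{3}{2}}\right) = 7 \left(u \left(1 - \frac{1}{u}\right) + u^{\frac{3}{2}}\right) = 7 \left(u^{\frac{3}{2}} + u \left(1 - \frac{1}{u}\right)\right) = 7 u^{\frac{3}{2}} + 7 u \left(1 - \frac{1}{u}\right)$)
$\frac{1961399}{t{\left(135 + 194 \right)}} = \frac{1961399}{-7 + 7 \left(135 + 194\right) + 7 \left(135 + 194\right)^{\frac{3}{2}}} = \frac{1961399}{-7 + 7 \cdot 329 + 7 \cdot 329^{\frac{3}{2}}} = \frac{1961399}{-7 + 2303 + 7 \cdot 329 \sqrt{329}} = \frac{1961399}{-7 + 2303 + 2303 \sqrt{329}} = \frac{1961399}{2296 + 2303 \sqrt{329}}$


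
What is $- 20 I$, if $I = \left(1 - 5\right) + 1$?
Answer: $60$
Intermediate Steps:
$I = -3$ ($I = -4 + 1 = -3$)
$- 20 I = \left(-20\right) \left(-3\right) = 60$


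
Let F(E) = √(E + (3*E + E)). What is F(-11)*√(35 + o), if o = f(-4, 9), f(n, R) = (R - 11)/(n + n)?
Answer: I*√7755/2 ≈ 44.031*I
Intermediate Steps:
F(E) = √5*√E (F(E) = √(E + 4*E) = √(5*E) = √5*√E)
f(n, R) = (-11 + R)/(2*n) (f(n, R) = (-11 + R)/((2*n)) = (-11 + R)*(1/(2*n)) = (-11 + R)/(2*n))
o = ¼ (o = (½)*(-11 + 9)/(-4) = (½)*(-¼)*(-2) = ¼ ≈ 0.25000)
F(-11)*√(35 + o) = (√5*√(-11))*√(35 + ¼) = (√5*(I*√11))*√(141/4) = (I*√55)*(√141/2) = I*√7755/2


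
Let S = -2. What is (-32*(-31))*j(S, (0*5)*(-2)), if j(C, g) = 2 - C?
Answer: 3968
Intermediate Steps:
(-32*(-31))*j(S, (0*5)*(-2)) = (-32*(-31))*(2 - 1*(-2)) = 992*(2 + 2) = 992*4 = 3968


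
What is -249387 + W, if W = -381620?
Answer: -631007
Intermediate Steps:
-249387 + W = -249387 - 381620 = -631007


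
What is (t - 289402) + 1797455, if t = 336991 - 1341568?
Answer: 503476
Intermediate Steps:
t = -1004577
(t - 289402) + 1797455 = (-1004577 - 289402) + 1797455 = -1293979 + 1797455 = 503476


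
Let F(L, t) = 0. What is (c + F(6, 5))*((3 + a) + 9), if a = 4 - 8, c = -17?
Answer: -136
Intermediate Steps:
a = -4
(c + F(6, 5))*((3 + a) + 9) = (-17 + 0)*((3 - 4) + 9) = -17*(-1 + 9) = -17*8 = -136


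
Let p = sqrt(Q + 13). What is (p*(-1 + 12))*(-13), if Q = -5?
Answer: -286*sqrt(2) ≈ -404.46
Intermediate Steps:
p = 2*sqrt(2) (p = sqrt(-5 + 13) = sqrt(8) = 2*sqrt(2) ≈ 2.8284)
(p*(-1 + 12))*(-13) = ((2*sqrt(2))*(-1 + 12))*(-13) = ((2*sqrt(2))*11)*(-13) = (22*sqrt(2))*(-13) = -286*sqrt(2)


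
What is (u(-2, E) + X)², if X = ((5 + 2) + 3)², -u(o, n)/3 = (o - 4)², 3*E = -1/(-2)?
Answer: 64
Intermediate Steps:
E = ⅙ (E = (-1/(-2))/3 = (-1*(-½))/3 = (⅓)*(½) = ⅙ ≈ 0.16667)
u(o, n) = -3*(-4 + o)² (u(o, n) = -3*(o - 4)² = -3*(-4 + o)²)
X = 100 (X = (7 + 3)² = 10² = 100)
(u(-2, E) + X)² = (-3*(-4 - 2)² + 100)² = (-3*(-6)² + 100)² = (-3*36 + 100)² = (-108 + 100)² = (-8)² = 64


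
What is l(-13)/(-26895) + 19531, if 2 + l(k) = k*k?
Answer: 525286078/26895 ≈ 19531.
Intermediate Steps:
l(k) = -2 + k² (l(k) = -2 + k*k = -2 + k²)
l(-13)/(-26895) + 19531 = (-2 + (-13)²)/(-26895) + 19531 = (-2 + 169)*(-1/26895) + 19531 = 167*(-1/26895) + 19531 = -167/26895 + 19531 = 525286078/26895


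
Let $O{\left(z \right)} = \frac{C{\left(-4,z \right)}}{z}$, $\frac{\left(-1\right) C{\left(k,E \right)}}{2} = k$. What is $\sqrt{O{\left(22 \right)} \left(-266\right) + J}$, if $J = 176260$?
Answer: $\frac{2 \sqrt{5328939}}{11} \approx 419.72$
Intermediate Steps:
$C{\left(k,E \right)} = - 2 k$
$O{\left(z \right)} = \frac{8}{z}$ ($O{\left(z \right)} = \frac{\left(-2\right) \left(-4\right)}{z} = \frac{8}{z}$)
$\sqrt{O{\left(22 \right)} \left(-266\right) + J} = \sqrt{\frac{8}{22} \left(-266\right) + 176260} = \sqrt{8 \cdot \frac{1}{22} \left(-266\right) + 176260} = \sqrt{\frac{4}{11} \left(-266\right) + 176260} = \sqrt{- \frac{1064}{11} + 176260} = \sqrt{\frac{1937796}{11}} = \frac{2 \sqrt{5328939}}{11}$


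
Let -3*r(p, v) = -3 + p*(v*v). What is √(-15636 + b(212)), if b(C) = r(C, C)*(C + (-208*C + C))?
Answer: 2*√312084171069/3 ≈ 3.7243e+5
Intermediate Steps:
r(p, v) = 1 - p*v²/3 (r(p, v) = -(-3 + p*(v*v))/3 = -(-3 + p*v²)/3 = 1 - p*v²/3)
b(C) = -206*C*(1 - C³/3) (b(C) = (1 - C*C²/3)*(C + (-208*C + C)) = (1 - C³/3)*(C - 207*C) = (1 - C³/3)*(-206*C) = -206*C*(1 - C³/3))
√(-15636 + b(212)) = √(-15636 + (206/3)*212*(-3 + 212³)) = √(-15636 + (206/3)*212*(-3 + 9528128)) = √(-15636 + (206/3)*212*9528125) = √(-15636 + 416112275000/3) = √(416112228092/3) = 2*√312084171069/3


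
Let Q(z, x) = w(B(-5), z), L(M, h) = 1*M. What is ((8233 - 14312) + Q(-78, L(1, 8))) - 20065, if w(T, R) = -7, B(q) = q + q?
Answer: -26151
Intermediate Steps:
B(q) = 2*q
L(M, h) = M
Q(z, x) = -7
((8233 - 14312) + Q(-78, L(1, 8))) - 20065 = ((8233 - 14312) - 7) - 20065 = (-6079 - 7) - 20065 = -6086 - 20065 = -26151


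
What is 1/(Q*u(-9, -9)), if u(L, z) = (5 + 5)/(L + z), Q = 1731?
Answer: -3/2885 ≈ -0.0010399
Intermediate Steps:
u(L, z) = 10/(L + z)
1/(Q*u(-9, -9)) = 1/(1731*(10/(-9 - 9))) = 1/(1731*(10/(-18))) = 1/(1731*(10*(-1/18))) = 1/(1731*(-5/9)) = 1/(-2885/3) = -3/2885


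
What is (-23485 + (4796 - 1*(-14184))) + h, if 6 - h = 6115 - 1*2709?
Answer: -7905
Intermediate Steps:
h = -3400 (h = 6 - (6115 - 1*2709) = 6 - (6115 - 2709) = 6 - 1*3406 = 6 - 3406 = -3400)
(-23485 + (4796 - 1*(-14184))) + h = (-23485 + (4796 - 1*(-14184))) - 3400 = (-23485 + (4796 + 14184)) - 3400 = (-23485 + 18980) - 3400 = -4505 - 3400 = -7905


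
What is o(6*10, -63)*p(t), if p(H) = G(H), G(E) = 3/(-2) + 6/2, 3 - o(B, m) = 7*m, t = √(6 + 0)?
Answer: 666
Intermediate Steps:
t = √6 ≈ 2.4495
o(B, m) = 3 - 7*m
G(E) = 3/2 (G(E) = 3*(-½) + 6*(½) = -3/2 + 3 = 3/2)
p(H) = 3/2
o(6*10, -63)*p(t) = (3 - 7*(-63))*(3/2) = (3 + 441)*(3/2) = 444*(3/2) = 666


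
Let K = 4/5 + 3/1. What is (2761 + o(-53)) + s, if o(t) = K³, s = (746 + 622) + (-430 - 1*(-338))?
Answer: 511484/125 ≈ 4091.9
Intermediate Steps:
s = 1276 (s = 1368 + (-430 + 338) = 1368 - 92 = 1276)
K = 19/5 (K = 4*(⅕) + 3*1 = ⅘ + 3 = 19/5 ≈ 3.8000)
o(t) = 6859/125 (o(t) = (19/5)³ = 6859/125)
(2761 + o(-53)) + s = (2761 + 6859/125) + 1276 = 351984/125 + 1276 = 511484/125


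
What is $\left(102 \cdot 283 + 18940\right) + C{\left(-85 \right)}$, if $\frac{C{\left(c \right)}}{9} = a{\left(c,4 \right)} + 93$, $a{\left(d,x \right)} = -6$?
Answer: $48589$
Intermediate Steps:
$C{\left(c \right)} = 783$ ($C{\left(c \right)} = 9 \left(-6 + 93\right) = 9 \cdot 87 = 783$)
$\left(102 \cdot 283 + 18940\right) + C{\left(-85 \right)} = \left(102 \cdot 283 + 18940\right) + 783 = \left(28866 + 18940\right) + 783 = 47806 + 783 = 48589$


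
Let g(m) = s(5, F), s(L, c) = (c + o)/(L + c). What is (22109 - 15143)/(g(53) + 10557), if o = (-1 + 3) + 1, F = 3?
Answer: 9288/14077 ≈ 0.65980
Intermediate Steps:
o = 3 (o = 2 + 1 = 3)
s(L, c) = (3 + c)/(L + c) (s(L, c) = (c + 3)/(L + c) = (3 + c)/(L + c))
g(m) = 3/4 (g(m) = (3 + 3)/(5 + 3) = 6/8 = (1/8)*6 = 3/4)
(22109 - 15143)/(g(53) + 10557) = (22109 - 15143)/(3/4 + 10557) = 6966/(42231/4) = 6966*(4/42231) = 9288/14077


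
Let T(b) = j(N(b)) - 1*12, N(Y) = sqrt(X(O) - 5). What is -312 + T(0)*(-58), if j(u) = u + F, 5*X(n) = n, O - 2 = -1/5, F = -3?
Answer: 558 - 116*I*sqrt(29)/5 ≈ 558.0 - 124.94*I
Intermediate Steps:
O = 9/5 (O = 2 - 1/5 = 9/5 ≈ 1.8000)
X(n) = n/5
N(Y) = 2*I*sqrt(29)/5 (N(Y) = sqrt((1/5)*(9/5) - 5) = sqrt(9/25 - 5) = sqrt(-116/25) = 2*I*sqrt(29)/5)
j(u) = -3 + u (j(u) = u - 3 = -3 + u)
T(b) = -15 + 2*I*sqrt(29)/5 (T(b) = (-3 + 2*I*sqrt(29)/5) - 1*12 = (-3 + 2*I*sqrt(29)/5) - 12 = -15 + 2*I*sqrt(29)/5)
-312 + T(0)*(-58) = -312 + (-15 + 2*I*sqrt(29)/5)*(-58) = -312 + (870 - 116*I*sqrt(29)/5) = 558 - 116*I*sqrt(29)/5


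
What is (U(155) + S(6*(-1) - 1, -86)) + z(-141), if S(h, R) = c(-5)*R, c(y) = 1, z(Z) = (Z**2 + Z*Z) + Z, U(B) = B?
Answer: 39690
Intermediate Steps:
z(Z) = Z + 2*Z**2 (z(Z) = (Z**2 + Z**2) + Z = 2*Z**2 + Z = Z + 2*Z**2)
S(h, R) = R (S(h, R) = 1*R = R)
(U(155) + S(6*(-1) - 1, -86)) + z(-141) = (155 - 86) - 141*(1 + 2*(-141)) = 69 - 141*(1 - 282) = 69 - 141*(-281) = 69 + 39621 = 39690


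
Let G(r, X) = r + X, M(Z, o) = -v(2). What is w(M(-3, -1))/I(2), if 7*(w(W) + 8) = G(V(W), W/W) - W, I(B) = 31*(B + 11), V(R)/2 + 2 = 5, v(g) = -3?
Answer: -4/217 ≈ -0.018433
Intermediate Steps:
V(R) = 6 (V(R) = -4 + 2*5 = -4 + 10 = 6)
M(Z, o) = 3 (M(Z, o) = -1*(-3) = 3)
G(r, X) = X + r
I(B) = 341 + 31*B (I(B) = 31*(11 + B) = 341 + 31*B)
w(W) = -7 - W/7 (w(W) = -8 + ((W/W + 6) - W)/7 = -8 + ((1 + 6) - W)/7 = -8 + (7 - W)/7 = -8 + (1 - W/7) = -7 - W/7)
w(M(-3, -1))/I(2) = (-7 - ⅐*3)/(341 + 31*2) = (-7 - 3/7)/(341 + 62) = -52/7/403 = -52/7*1/403 = -4/217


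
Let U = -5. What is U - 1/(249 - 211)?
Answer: -191/38 ≈ -5.0263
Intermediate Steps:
U - 1/(249 - 211) = -5 - 1/(249 - 211) = -5 - 1/38 = -191/38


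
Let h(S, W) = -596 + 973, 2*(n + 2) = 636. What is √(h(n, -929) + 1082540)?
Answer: √1082917 ≈ 1040.6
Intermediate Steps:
n = 316 (n = -2 + (½)*636 = -2 + 318 = 316)
h(S, W) = 377
√(h(n, -929) + 1082540) = √(377 + 1082540) = √1082917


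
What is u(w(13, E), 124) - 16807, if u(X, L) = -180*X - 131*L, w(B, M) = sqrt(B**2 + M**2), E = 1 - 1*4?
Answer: -33051 - 180*sqrt(178) ≈ -35453.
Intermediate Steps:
E = -3 (E = 1 - 4 = -3)
u(w(13, E), 124) - 16807 = (-180*sqrt(13**2 + (-3)**2) - 131*124) - 16807 = (-180*sqrt(169 + 9) - 16244) - 16807 = (-180*sqrt(178) - 16244) - 16807 = (-16244 - 180*sqrt(178)) - 16807 = -33051 - 180*sqrt(178)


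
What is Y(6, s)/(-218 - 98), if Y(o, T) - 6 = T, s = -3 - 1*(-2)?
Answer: -5/316 ≈ -0.015823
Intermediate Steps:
s = -1 (s = -3 + 2 = -1)
Y(o, T) = 6 + T
Y(6, s)/(-218 - 98) = (6 - 1)/(-218 - 98) = 5/(-316) = 5*(-1/316) = -5/316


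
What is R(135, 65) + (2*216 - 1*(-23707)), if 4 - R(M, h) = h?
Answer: 24078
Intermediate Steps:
R(M, h) = 4 - h
R(135, 65) + (2*216 - 1*(-23707)) = (4 - 1*65) + (2*216 - 1*(-23707)) = (4 - 65) + (432 + 23707) = -61 + 24139 = 24078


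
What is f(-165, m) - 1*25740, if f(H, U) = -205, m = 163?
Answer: -25945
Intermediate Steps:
f(-165, m) - 1*25740 = -205 - 1*25740 = -205 - 25740 = -25945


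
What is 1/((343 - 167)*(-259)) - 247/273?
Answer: -123731/136752 ≈ -0.90478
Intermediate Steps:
1/((343 - 167)*(-259)) - 247/273 = -1/259/176 - 247*1/273 = (1/176)*(-1/259) - 19/21 = -1/45584 - 19/21 = -123731/136752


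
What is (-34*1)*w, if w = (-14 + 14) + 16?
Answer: -544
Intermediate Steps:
w = 16 (w = 0 + 16 = 16)
(-34*1)*w = -34*1*16 = -34*16 = -544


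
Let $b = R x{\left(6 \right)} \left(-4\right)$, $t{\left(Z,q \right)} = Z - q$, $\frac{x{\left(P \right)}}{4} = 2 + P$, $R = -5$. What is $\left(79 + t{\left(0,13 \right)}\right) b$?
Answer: $42240$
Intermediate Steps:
$x{\left(P \right)} = 8 + 4 P$ ($x{\left(P \right)} = 4 \left(2 + P\right) = 8 + 4 P$)
$b = 640$ ($b = - 5 \left(8 + 4 \cdot 6\right) \left(-4\right) = - 5 \left(8 + 24\right) \left(-4\right) = \left(-5\right) 32 \left(-4\right) = \left(-160\right) \left(-4\right) = 640$)
$\left(79 + t{\left(0,13 \right)}\right) b = \left(79 + \left(0 - 13\right)\right) 640 = \left(79 - 13\right) 640 = 66 \cdot 640 = 42240$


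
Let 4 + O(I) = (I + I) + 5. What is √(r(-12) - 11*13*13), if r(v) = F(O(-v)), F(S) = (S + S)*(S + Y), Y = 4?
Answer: I*√409 ≈ 20.224*I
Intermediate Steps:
O(I) = 1 + 2*I (O(I) = -4 + ((I + I) + 5) = -4 + (2*I + 5) = -4 + (5 + 2*I) = 1 + 2*I)
F(S) = 2*S*(4 + S) (F(S) = (S + S)*(S + 4) = (2*S)*(4 + S) = 2*S*(4 + S))
r(v) = 2*(1 - 2*v)*(5 - 2*v) (r(v) = 2*(1 + 2*(-v))*(4 + (1 + 2*(-v))) = 2*(1 - 2*v)*(4 + (1 - 2*v)) = 2*(1 - 2*v)*(5 - 2*v))
√(r(-12) - 11*13*13) = √((10 - 24*(-12) + 8*(-12)²) - 11*13*13) = √((10 + 288 + 8*144) - 143*13) = √((10 + 288 + 1152) - 1859) = √(1450 - 1859) = √(-409) = I*√409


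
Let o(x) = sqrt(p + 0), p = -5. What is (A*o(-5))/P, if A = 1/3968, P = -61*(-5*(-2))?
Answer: -I*sqrt(5)/2420480 ≈ -9.2381e-7*I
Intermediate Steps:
o(x) = I*sqrt(5) (o(x) = sqrt(-5 + 0) = sqrt(-5) = I*sqrt(5))
P = -610 ≈ -610.00
A = 1/3968 ≈ 0.00025202
(A*o(-5))/P = ((I*sqrt(5))/3968)/(-610) = (I*sqrt(5)/3968)*(-1/610) = -I*sqrt(5)/2420480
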